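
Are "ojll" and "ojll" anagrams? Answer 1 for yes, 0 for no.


Strings: "ojll", "ojll"
Sorted first:  jllo
Sorted second: jllo
Sorted forms match => anagrams

1


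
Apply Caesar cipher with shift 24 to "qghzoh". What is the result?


Caesar cipher: shift "qghzoh" by 24
  'q' (pos 16) + 24 = pos 14 = 'o'
  'g' (pos 6) + 24 = pos 4 = 'e'
  'h' (pos 7) + 24 = pos 5 = 'f'
  'z' (pos 25) + 24 = pos 23 = 'x'
  'o' (pos 14) + 24 = pos 12 = 'm'
  'h' (pos 7) + 24 = pos 5 = 'f'
Result: oefxmf

oefxmf


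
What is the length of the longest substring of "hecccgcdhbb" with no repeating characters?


Input: "hecccgcdhbb"
Sliding window (track last position of each char):
  Position 0 ('h'): window [0,0] length 1 -- new best
  Position 1 ('e'): window [0,1] length 2 -- new best
  Position 2 ('c'): window [0,2] length 3 -- new best
  Position 3 ('c'): repeat (last at 2), move window start to 3
  Position 3 ('c'): window [3,3] length 1
  Position 4 ('c'): repeat (last at 3), move window start to 4
  Position 4 ('c'): window [4,4] length 1
  Position 5 ('g'): window [4,5] length 2
  Position 6 ('c'): repeat (last at 4), move window start to 5
  Position 6 ('c'): window [5,6] length 2
  Position 7 ('d'): window [5,7] length 3
  Position 8 ('h'): window [5,8] length 4 -- new best
  Position 9 ('b'): window [5,9] length 5 -- new best
  Position 10 ('b'): repeat (last at 9), move window start to 10
  Position 10 ('b'): window [10,10] length 1
Longest substring with no repeats: "gcdhb" with length 5

5


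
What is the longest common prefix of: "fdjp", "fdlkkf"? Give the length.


Words: fdjp, fdlkkf
  Position 0: all 'f' => match
  Position 1: all 'd' => match
  Position 2: ('j', 'l') => mismatch, stop
LCP = "fd" (length 2)

2


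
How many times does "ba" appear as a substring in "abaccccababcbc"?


Searching for "ba" in "abaccccababcbc"
Scanning each position:
  Position 0: "ab" => no
  Position 1: "ba" => MATCH
  Position 2: "ac" => no
  Position 3: "cc" => no
  Position 4: "cc" => no
  Position 5: "cc" => no
  Position 6: "ca" => no
  Position 7: "ab" => no
  Position 8: "ba" => MATCH
  Position 9: "ab" => no
  Position 10: "bc" => no
  Position 11: "cb" => no
  Position 12: "bc" => no
Total occurrences: 2

2


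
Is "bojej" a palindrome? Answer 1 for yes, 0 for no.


Input: bojej
Reversed: jejob
  Compare pos 0 ('b') with pos 4 ('j'): MISMATCH
  Compare pos 1 ('o') with pos 3 ('e'): MISMATCH
Result: not a palindrome

0


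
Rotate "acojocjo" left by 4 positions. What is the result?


Input: "acojocjo", rotate left by 4
First 4 characters: "acoj"
Remaining characters: "ocjo"
Concatenate remaining + first: "ocjo" + "acoj" = "ocjoacoj"

ocjoacoj


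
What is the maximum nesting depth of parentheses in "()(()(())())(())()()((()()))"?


Input: "()(()(())())(())()()((()()))"
Tracking depth:
  Position 0 '(': depth becomes 1
  Position 1 ')': depth becomes 0
  Position 2 '(': depth becomes 1
  Position 3 '(': depth becomes 2
  Position 4 ')': depth becomes 1
  Position 5 '(': depth becomes 2
  Position 6 '(': depth becomes 3
  Position 7 ')': depth becomes 2
  Position 8 ')': depth becomes 1
  Position 9 '(': depth becomes 2
  Position 10 ')': depth becomes 1
  Position 11 ')': depth becomes 0
  Position 12 '(': depth becomes 1
  Position 13 '(': depth becomes 2
  Position 14 ')': depth becomes 1
  Position 15 ')': depth becomes 0
  Position 16 '(': depth becomes 1
  Position 17 ')': depth becomes 0
  Position 18 '(': depth becomes 1
  Position 19 ')': depth becomes 0
  Position 20 '(': depth becomes 1
  Position 21 '(': depth becomes 2
  Position 22 '(': depth becomes 3
  Position 23 ')': depth becomes 2
  Position 24 '(': depth becomes 3
  Position 25 ')': depth becomes 2
  Position 26 ')': depth becomes 1
  Position 27 ')': depth becomes 0
Maximum depth reached: 3

3


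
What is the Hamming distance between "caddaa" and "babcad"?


Comparing "caddaa" and "babcad" position by position:
  Position 0: 'c' vs 'b' => differ
  Position 1: 'a' vs 'a' => same
  Position 2: 'd' vs 'b' => differ
  Position 3: 'd' vs 'c' => differ
  Position 4: 'a' vs 'a' => same
  Position 5: 'a' vs 'd' => differ
Total differences (Hamming distance): 4

4


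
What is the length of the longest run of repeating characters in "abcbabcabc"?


Input: "abcbabcabc"
Scanning for longest run:
  Position 1 ('b'): new char, reset run to 1
  Position 2 ('c'): new char, reset run to 1
  Position 3 ('b'): new char, reset run to 1
  Position 4 ('a'): new char, reset run to 1
  Position 5 ('b'): new char, reset run to 1
  Position 6 ('c'): new char, reset run to 1
  Position 7 ('a'): new char, reset run to 1
  Position 8 ('b'): new char, reset run to 1
  Position 9 ('c'): new char, reset run to 1
Longest run: 'a' with length 1

1


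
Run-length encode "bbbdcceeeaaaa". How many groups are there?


Input: bbbdcceeeaaaa
Scanning for consecutive runs:
  Group 1: 'b' x 3 (positions 0-2)
  Group 2: 'd' x 1 (positions 3-3)
  Group 3: 'c' x 2 (positions 4-5)
  Group 4: 'e' x 3 (positions 6-8)
  Group 5: 'a' x 4 (positions 9-12)
Total groups: 5

5


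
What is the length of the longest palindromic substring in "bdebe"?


Input: "bdebe"
Checking substrings for palindromes:
  [2:5] "ebe" (len 3) => palindrome
Longest palindromic substring: "ebe" with length 3

3


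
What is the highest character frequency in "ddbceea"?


Input: ddbceea
Character counts:
  'a': 1
  'b': 1
  'c': 1
  'd': 2
  'e': 2
Maximum frequency: 2

2


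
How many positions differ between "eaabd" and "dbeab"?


Comparing "eaabd" and "dbeab" position by position:
  Position 0: 'e' vs 'd' => DIFFER
  Position 1: 'a' vs 'b' => DIFFER
  Position 2: 'a' vs 'e' => DIFFER
  Position 3: 'b' vs 'a' => DIFFER
  Position 4: 'd' vs 'b' => DIFFER
Positions that differ: 5

5


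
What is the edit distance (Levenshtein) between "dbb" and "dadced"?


Computing edit distance: "dbb" -> "dadced"
DP table:
           d    a    d    c    e    d
      0    1    2    3    4    5    6
  d   1    0    1    2    3    4    5
  b   2    1    1    2    3    4    5
  b   3    2    2    2    3    4    5
Edit distance = dp[3][6] = 5

5


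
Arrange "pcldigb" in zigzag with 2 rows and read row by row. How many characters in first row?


Zigzag "pcldigb" into 2 rows:
Placing characters:
  'p' => row 0
  'c' => row 1
  'l' => row 0
  'd' => row 1
  'i' => row 0
  'g' => row 1
  'b' => row 0
Rows:
  Row 0: "plib"
  Row 1: "cdg"
First row length: 4

4


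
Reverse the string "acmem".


Input: acmem
Reading characters right to left:
  Position 4: 'm'
  Position 3: 'e'
  Position 2: 'm'
  Position 1: 'c'
  Position 0: 'a'
Reversed: memca

memca


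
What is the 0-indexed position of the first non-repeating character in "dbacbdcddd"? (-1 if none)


Input: dbacbdcddd
Character frequencies:
  'a': 1
  'b': 2
  'c': 2
  'd': 5
Scanning left to right for freq == 1:
  Position 0 ('d'): freq=5, skip
  Position 1 ('b'): freq=2, skip
  Position 2 ('a'): unique! => answer = 2

2


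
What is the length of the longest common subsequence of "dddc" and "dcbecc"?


LCS of "dddc" and "dcbecc"
DP table:
           d    c    b    e    c    c
      0    0    0    0    0    0    0
  d   0    1    1    1    1    1    1
  d   0    1    1    1    1    1    1
  d   0    1    1    1    1    1    1
  c   0    1    2    2    2    2    2
LCS length = dp[4][6] = 2

2


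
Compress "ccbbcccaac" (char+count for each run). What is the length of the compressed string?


Input: ccbbcccaac
Runs:
  'c' x 2 => "c2"
  'b' x 2 => "b2"
  'c' x 3 => "c3"
  'a' x 2 => "a2"
  'c' x 1 => "c1"
Compressed: "c2b2c3a2c1"
Compressed length: 10

10


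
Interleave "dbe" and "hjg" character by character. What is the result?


Interleaving "dbe" and "hjg":
  Position 0: 'd' from first, 'h' from second => "dh"
  Position 1: 'b' from first, 'j' from second => "bj"
  Position 2: 'e' from first, 'g' from second => "eg"
Result: dhbjeg

dhbjeg


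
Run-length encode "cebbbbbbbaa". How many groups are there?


Input: cebbbbbbbaa
Scanning for consecutive runs:
  Group 1: 'c' x 1 (positions 0-0)
  Group 2: 'e' x 1 (positions 1-1)
  Group 3: 'b' x 7 (positions 2-8)
  Group 4: 'a' x 2 (positions 9-10)
Total groups: 4

4


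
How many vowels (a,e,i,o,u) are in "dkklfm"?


Input: dkklfm
Checking each character:
  'd' at position 0: consonant
  'k' at position 1: consonant
  'k' at position 2: consonant
  'l' at position 3: consonant
  'f' at position 4: consonant
  'm' at position 5: consonant
Total vowels: 0

0


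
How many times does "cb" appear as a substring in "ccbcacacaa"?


Searching for "cb" in "ccbcacacaa"
Scanning each position:
  Position 0: "cc" => no
  Position 1: "cb" => MATCH
  Position 2: "bc" => no
  Position 3: "ca" => no
  Position 4: "ac" => no
  Position 5: "ca" => no
  Position 6: "ac" => no
  Position 7: "ca" => no
  Position 8: "aa" => no
Total occurrences: 1

1


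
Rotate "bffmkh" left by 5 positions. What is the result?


Input: "bffmkh", rotate left by 5
First 5 characters: "bffmk"
Remaining characters: "h"
Concatenate remaining + first: "h" + "bffmk" = "hbffmk"

hbffmk


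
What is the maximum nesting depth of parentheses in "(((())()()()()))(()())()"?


Input: "(((())()()()()))(()())()"
Tracking depth:
  Position 0 '(': depth becomes 1
  Position 1 '(': depth becomes 2
  Position 2 '(': depth becomes 3
  Position 3 '(': depth becomes 4
  Position 4 ')': depth becomes 3
  Position 5 ')': depth becomes 2
  Position 6 '(': depth becomes 3
  Position 7 ')': depth becomes 2
  Position 8 '(': depth becomes 3
  Position 9 ')': depth becomes 2
  Position 10 '(': depth becomes 3
  Position 11 ')': depth becomes 2
  Position 12 '(': depth becomes 3
  Position 13 ')': depth becomes 2
  Position 14 ')': depth becomes 1
  Position 15 ')': depth becomes 0
  Position 16 '(': depth becomes 1
  Position 17 '(': depth becomes 2
  Position 18 ')': depth becomes 1
  Position 19 '(': depth becomes 2
  Position 20 ')': depth becomes 1
  Position 21 ')': depth becomes 0
  Position 22 '(': depth becomes 1
  Position 23 ')': depth becomes 0
Maximum depth reached: 4

4


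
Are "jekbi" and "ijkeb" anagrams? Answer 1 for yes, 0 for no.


Strings: "jekbi", "ijkeb"
Sorted first:  beijk
Sorted second: beijk
Sorted forms match => anagrams

1


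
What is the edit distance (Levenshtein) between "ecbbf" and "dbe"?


Computing edit distance: "ecbbf" -> "dbe"
DP table:
           d    b    e
      0    1    2    3
  e   1    1    2    2
  c   2    2    2    3
  b   3    3    2    3
  b   4    4    3    3
  f   5    5    4    4
Edit distance = dp[5][3] = 4

4


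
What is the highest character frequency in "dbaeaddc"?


Input: dbaeaddc
Character counts:
  'a': 2
  'b': 1
  'c': 1
  'd': 3
  'e': 1
Maximum frequency: 3

3


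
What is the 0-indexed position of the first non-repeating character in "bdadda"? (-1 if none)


Input: bdadda
Character frequencies:
  'a': 2
  'b': 1
  'd': 3
Scanning left to right for freq == 1:
  Position 0 ('b'): unique! => answer = 0

0


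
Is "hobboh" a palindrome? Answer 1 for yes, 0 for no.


Input: hobboh
Reversed: hobboh
  Compare pos 0 ('h') with pos 5 ('h'): match
  Compare pos 1 ('o') with pos 4 ('o'): match
  Compare pos 2 ('b') with pos 3 ('b'): match
Result: palindrome

1


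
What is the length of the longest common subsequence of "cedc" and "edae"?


LCS of "cedc" and "edae"
DP table:
           e    d    a    e
      0    0    0    0    0
  c   0    0    0    0    0
  e   0    1    1    1    1
  d   0    1    2    2    2
  c   0    1    2    2    2
LCS length = dp[4][4] = 2

2


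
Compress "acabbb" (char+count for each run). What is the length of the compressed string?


Input: acabbb
Runs:
  'a' x 1 => "a1"
  'c' x 1 => "c1"
  'a' x 1 => "a1"
  'b' x 3 => "b3"
Compressed: "a1c1a1b3"
Compressed length: 8

8


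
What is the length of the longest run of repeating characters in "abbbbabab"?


Input: "abbbbabab"
Scanning for longest run:
  Position 1 ('b'): new char, reset run to 1
  Position 2 ('b'): continues run of 'b', length=2
  Position 3 ('b'): continues run of 'b', length=3
  Position 4 ('b'): continues run of 'b', length=4
  Position 5 ('a'): new char, reset run to 1
  Position 6 ('b'): new char, reset run to 1
  Position 7 ('a'): new char, reset run to 1
  Position 8 ('b'): new char, reset run to 1
Longest run: 'b' with length 4

4


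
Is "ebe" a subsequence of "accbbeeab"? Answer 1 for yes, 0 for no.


Check if "ebe" is a subsequence of "accbbeeab"
Greedy scan:
  Position 0 ('a'): no match needed
  Position 1 ('c'): no match needed
  Position 2 ('c'): no match needed
  Position 3 ('b'): no match needed
  Position 4 ('b'): no match needed
  Position 5 ('e'): matches sub[0] = 'e'
  Position 6 ('e'): no match needed
  Position 7 ('a'): no match needed
  Position 8 ('b'): matches sub[1] = 'b'
Only matched 2/3 characters => not a subsequence

0


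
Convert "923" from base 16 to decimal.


Input: "923" in base 16
Positional expansion:
  Digit '9' (value 9) x 16^2 = 2304
  Digit '2' (value 2) x 16^1 = 32
  Digit '3' (value 3) x 16^0 = 3
Sum = 2339

2339


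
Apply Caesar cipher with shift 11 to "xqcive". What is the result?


Caesar cipher: shift "xqcive" by 11
  'x' (pos 23) + 11 = pos 8 = 'i'
  'q' (pos 16) + 11 = pos 1 = 'b'
  'c' (pos 2) + 11 = pos 13 = 'n'
  'i' (pos 8) + 11 = pos 19 = 't'
  'v' (pos 21) + 11 = pos 6 = 'g'
  'e' (pos 4) + 11 = pos 15 = 'p'
Result: ibntgp

ibntgp


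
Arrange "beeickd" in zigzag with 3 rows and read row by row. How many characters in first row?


Zigzag "beeickd" into 3 rows:
Placing characters:
  'b' => row 0
  'e' => row 1
  'e' => row 2
  'i' => row 1
  'c' => row 0
  'k' => row 1
  'd' => row 2
Rows:
  Row 0: "bc"
  Row 1: "eik"
  Row 2: "ed"
First row length: 2

2


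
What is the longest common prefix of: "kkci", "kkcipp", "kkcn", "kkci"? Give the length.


Words: kkci, kkcipp, kkcn, kkci
  Position 0: all 'k' => match
  Position 1: all 'k' => match
  Position 2: all 'c' => match
  Position 3: ('i', 'i', 'n', 'i') => mismatch, stop
LCP = "kkc" (length 3)

3


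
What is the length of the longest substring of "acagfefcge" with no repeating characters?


Input: "acagfefcge"
Sliding window (track last position of each char):
  Position 0 ('a'): window [0,0] length 1 -- new best
  Position 1 ('c'): window [0,1] length 2 -- new best
  Position 2 ('a'): repeat (last at 0), move window start to 1
  Position 2 ('a'): window [1,2] length 2
  Position 3 ('g'): window [1,3] length 3 -- new best
  Position 4 ('f'): window [1,4] length 4 -- new best
  Position 5 ('e'): window [1,5] length 5 -- new best
  Position 6 ('f'): repeat (last at 4), move window start to 5
  Position 6 ('f'): window [5,6] length 2
  Position 7 ('c'): window [5,7] length 3
  Position 8 ('g'): window [5,8] length 4
  Position 9 ('e'): repeat (last at 5), move window start to 6
  Position 9 ('e'): window [6,9] length 4
Longest substring with no repeats: "cagfe" with length 5

5


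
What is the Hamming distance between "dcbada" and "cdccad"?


Comparing "dcbada" and "cdccad" position by position:
  Position 0: 'd' vs 'c' => differ
  Position 1: 'c' vs 'd' => differ
  Position 2: 'b' vs 'c' => differ
  Position 3: 'a' vs 'c' => differ
  Position 4: 'd' vs 'a' => differ
  Position 5: 'a' vs 'd' => differ
Total differences (Hamming distance): 6

6


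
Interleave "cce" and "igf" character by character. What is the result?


Interleaving "cce" and "igf":
  Position 0: 'c' from first, 'i' from second => "ci"
  Position 1: 'c' from first, 'g' from second => "cg"
  Position 2: 'e' from first, 'f' from second => "ef"
Result: cicgef

cicgef


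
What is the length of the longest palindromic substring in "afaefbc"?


Input: "afaefbc"
Checking substrings for palindromes:
  [0:3] "afa" (len 3) => palindrome
Longest palindromic substring: "afa" with length 3

3


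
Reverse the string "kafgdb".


Input: kafgdb
Reading characters right to left:
  Position 5: 'b'
  Position 4: 'd'
  Position 3: 'g'
  Position 2: 'f'
  Position 1: 'a'
  Position 0: 'k'
Reversed: bdgfak

bdgfak


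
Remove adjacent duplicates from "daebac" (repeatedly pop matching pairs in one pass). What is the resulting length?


Input: daebac
Stack-based adjacent duplicate removal:
  Read 'd': push. Stack: d
  Read 'a': push. Stack: da
  Read 'e': push. Stack: dae
  Read 'b': push. Stack: daeb
  Read 'a': push. Stack: daeba
  Read 'c': push. Stack: daebac
Final stack: "daebac" (length 6)

6


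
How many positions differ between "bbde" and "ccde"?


Comparing "bbde" and "ccde" position by position:
  Position 0: 'b' vs 'c' => DIFFER
  Position 1: 'b' vs 'c' => DIFFER
  Position 2: 'd' vs 'd' => same
  Position 3: 'e' vs 'e' => same
Positions that differ: 2

2


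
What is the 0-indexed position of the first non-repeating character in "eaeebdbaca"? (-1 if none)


Input: eaeebdbaca
Character frequencies:
  'a': 3
  'b': 2
  'c': 1
  'd': 1
  'e': 3
Scanning left to right for freq == 1:
  Position 0 ('e'): freq=3, skip
  Position 1 ('a'): freq=3, skip
  Position 2 ('e'): freq=3, skip
  Position 3 ('e'): freq=3, skip
  Position 4 ('b'): freq=2, skip
  Position 5 ('d'): unique! => answer = 5

5


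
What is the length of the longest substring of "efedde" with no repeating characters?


Input: "efedde"
Sliding window (track last position of each char):
  Position 0 ('e'): window [0,0] length 1 -- new best
  Position 1 ('f'): window [0,1] length 2 -- new best
  Position 2 ('e'): repeat (last at 0), move window start to 1
  Position 2 ('e'): window [1,2] length 2
  Position 3 ('d'): window [1,3] length 3 -- new best
  Position 4 ('d'): repeat (last at 3), move window start to 4
  Position 4 ('d'): window [4,4] length 1
  Position 5 ('e'): window [4,5] length 2
Longest substring with no repeats: "fed" with length 3

3


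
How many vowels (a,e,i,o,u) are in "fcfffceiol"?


Input: fcfffceiol
Checking each character:
  'f' at position 0: consonant
  'c' at position 1: consonant
  'f' at position 2: consonant
  'f' at position 3: consonant
  'f' at position 4: consonant
  'c' at position 5: consonant
  'e' at position 6: vowel (running total: 1)
  'i' at position 7: vowel (running total: 2)
  'o' at position 8: vowel (running total: 3)
  'l' at position 9: consonant
Total vowels: 3

3


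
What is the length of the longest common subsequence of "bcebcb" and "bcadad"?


LCS of "bcebcb" and "bcadad"
DP table:
           b    c    a    d    a    d
      0    0    0    0    0    0    0
  b   0    1    1    1    1    1    1
  c   0    1    2    2    2    2    2
  e   0    1    2    2    2    2    2
  b   0    1    2    2    2    2    2
  c   0    1    2    2    2    2    2
  b   0    1    2    2    2    2    2
LCS length = dp[6][6] = 2

2


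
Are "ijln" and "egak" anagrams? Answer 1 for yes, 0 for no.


Strings: "ijln", "egak"
Sorted first:  ijln
Sorted second: aegk
Differ at position 0: 'i' vs 'a' => not anagrams

0


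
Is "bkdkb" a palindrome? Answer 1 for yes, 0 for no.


Input: bkdkb
Reversed: bkdkb
  Compare pos 0 ('b') with pos 4 ('b'): match
  Compare pos 1 ('k') with pos 3 ('k'): match
Result: palindrome

1


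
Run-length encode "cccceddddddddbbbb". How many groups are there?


Input: cccceddddddddbbbb
Scanning for consecutive runs:
  Group 1: 'c' x 4 (positions 0-3)
  Group 2: 'e' x 1 (positions 4-4)
  Group 3: 'd' x 8 (positions 5-12)
  Group 4: 'b' x 4 (positions 13-16)
Total groups: 4

4


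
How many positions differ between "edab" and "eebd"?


Comparing "edab" and "eebd" position by position:
  Position 0: 'e' vs 'e' => same
  Position 1: 'd' vs 'e' => DIFFER
  Position 2: 'a' vs 'b' => DIFFER
  Position 3: 'b' vs 'd' => DIFFER
Positions that differ: 3

3


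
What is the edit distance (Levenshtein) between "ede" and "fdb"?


Computing edit distance: "ede" -> "fdb"
DP table:
           f    d    b
      0    1    2    3
  e   1    1    2    3
  d   2    2    1    2
  e   3    3    2    2
Edit distance = dp[3][3] = 2

2


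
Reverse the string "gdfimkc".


Input: gdfimkc
Reading characters right to left:
  Position 6: 'c'
  Position 5: 'k'
  Position 4: 'm'
  Position 3: 'i'
  Position 2: 'f'
  Position 1: 'd'
  Position 0: 'g'
Reversed: ckmifdg

ckmifdg


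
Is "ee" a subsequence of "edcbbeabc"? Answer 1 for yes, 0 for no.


Check if "ee" is a subsequence of "edcbbeabc"
Greedy scan:
  Position 0 ('e'): matches sub[0] = 'e'
  Position 1 ('d'): no match needed
  Position 2 ('c'): no match needed
  Position 3 ('b'): no match needed
  Position 4 ('b'): no match needed
  Position 5 ('e'): matches sub[1] = 'e'
  Position 6 ('a'): no match needed
  Position 7 ('b'): no match needed
  Position 8 ('c'): no match needed
All 2 characters matched => is a subsequence

1


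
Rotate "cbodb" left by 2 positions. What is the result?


Input: "cbodb", rotate left by 2
First 2 characters: "cb"
Remaining characters: "odb"
Concatenate remaining + first: "odb" + "cb" = "odbcb"

odbcb


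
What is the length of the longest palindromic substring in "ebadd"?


Input: "ebadd"
Checking substrings for palindromes:
  [3:5] "dd" (len 2) => palindrome
Longest palindromic substring: "dd" with length 2

2


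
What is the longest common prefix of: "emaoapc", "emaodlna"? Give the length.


Words: emaoapc, emaodlna
  Position 0: all 'e' => match
  Position 1: all 'm' => match
  Position 2: all 'a' => match
  Position 3: all 'o' => match
  Position 4: ('a', 'd') => mismatch, stop
LCP = "emao" (length 4)

4


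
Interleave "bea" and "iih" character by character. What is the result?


Interleaving "bea" and "iih":
  Position 0: 'b' from first, 'i' from second => "bi"
  Position 1: 'e' from first, 'i' from second => "ei"
  Position 2: 'a' from first, 'h' from second => "ah"
Result: bieiah

bieiah


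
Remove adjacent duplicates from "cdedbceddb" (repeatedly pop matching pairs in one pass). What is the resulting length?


Input: cdedbceddb
Stack-based adjacent duplicate removal:
  Read 'c': push. Stack: c
  Read 'd': push. Stack: cd
  Read 'e': push. Stack: cde
  Read 'd': push. Stack: cded
  Read 'b': push. Stack: cdedb
  Read 'c': push. Stack: cdedbc
  Read 'e': push. Stack: cdedbce
  Read 'd': push. Stack: cdedbced
  Read 'd': matches stack top 'd' => pop. Stack: cdedbce
  Read 'b': push. Stack: cdedbceb
Final stack: "cdedbceb" (length 8)

8


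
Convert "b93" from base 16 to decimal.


Input: "b93" in base 16
Positional expansion:
  Digit 'b' (value 11) x 16^2 = 2816
  Digit '9' (value 9) x 16^1 = 144
  Digit '3' (value 3) x 16^0 = 3
Sum = 2963

2963


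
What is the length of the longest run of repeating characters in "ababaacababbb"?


Input: "ababaacababbb"
Scanning for longest run:
  Position 1 ('b'): new char, reset run to 1
  Position 2 ('a'): new char, reset run to 1
  Position 3 ('b'): new char, reset run to 1
  Position 4 ('a'): new char, reset run to 1
  Position 5 ('a'): continues run of 'a', length=2
  Position 6 ('c'): new char, reset run to 1
  Position 7 ('a'): new char, reset run to 1
  Position 8 ('b'): new char, reset run to 1
  Position 9 ('a'): new char, reset run to 1
  Position 10 ('b'): new char, reset run to 1
  Position 11 ('b'): continues run of 'b', length=2
  Position 12 ('b'): continues run of 'b', length=3
Longest run: 'b' with length 3

3


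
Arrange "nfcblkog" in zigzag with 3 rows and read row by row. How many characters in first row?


Zigzag "nfcblkog" into 3 rows:
Placing characters:
  'n' => row 0
  'f' => row 1
  'c' => row 2
  'b' => row 1
  'l' => row 0
  'k' => row 1
  'o' => row 2
  'g' => row 1
Rows:
  Row 0: "nl"
  Row 1: "fbkg"
  Row 2: "co"
First row length: 2

2


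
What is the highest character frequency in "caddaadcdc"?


Input: caddaadcdc
Character counts:
  'a': 3
  'c': 3
  'd': 4
Maximum frequency: 4

4


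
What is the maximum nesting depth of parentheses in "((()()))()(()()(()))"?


Input: "((()()))()(()()(()))"
Tracking depth:
  Position 0 '(': depth becomes 1
  Position 1 '(': depth becomes 2
  Position 2 '(': depth becomes 3
  Position 3 ')': depth becomes 2
  Position 4 '(': depth becomes 3
  Position 5 ')': depth becomes 2
  Position 6 ')': depth becomes 1
  Position 7 ')': depth becomes 0
  Position 8 '(': depth becomes 1
  Position 9 ')': depth becomes 0
  Position 10 '(': depth becomes 1
  Position 11 '(': depth becomes 2
  Position 12 ')': depth becomes 1
  Position 13 '(': depth becomes 2
  Position 14 ')': depth becomes 1
  Position 15 '(': depth becomes 2
  Position 16 '(': depth becomes 3
  Position 17 ')': depth becomes 2
  Position 18 ')': depth becomes 1
  Position 19 ')': depth becomes 0
Maximum depth reached: 3

3


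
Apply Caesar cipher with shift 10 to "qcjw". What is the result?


Caesar cipher: shift "qcjw" by 10
  'q' (pos 16) + 10 = pos 0 = 'a'
  'c' (pos 2) + 10 = pos 12 = 'm'
  'j' (pos 9) + 10 = pos 19 = 't'
  'w' (pos 22) + 10 = pos 6 = 'g'
Result: amtg

amtg


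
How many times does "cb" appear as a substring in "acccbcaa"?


Searching for "cb" in "acccbcaa"
Scanning each position:
  Position 0: "ac" => no
  Position 1: "cc" => no
  Position 2: "cc" => no
  Position 3: "cb" => MATCH
  Position 4: "bc" => no
  Position 5: "ca" => no
  Position 6: "aa" => no
Total occurrences: 1

1


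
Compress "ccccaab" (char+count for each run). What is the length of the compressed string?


Input: ccccaab
Runs:
  'c' x 4 => "c4"
  'a' x 2 => "a2"
  'b' x 1 => "b1"
Compressed: "c4a2b1"
Compressed length: 6

6


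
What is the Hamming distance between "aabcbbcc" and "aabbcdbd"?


Comparing "aabcbbcc" and "aabbcdbd" position by position:
  Position 0: 'a' vs 'a' => same
  Position 1: 'a' vs 'a' => same
  Position 2: 'b' vs 'b' => same
  Position 3: 'c' vs 'b' => differ
  Position 4: 'b' vs 'c' => differ
  Position 5: 'b' vs 'd' => differ
  Position 6: 'c' vs 'b' => differ
  Position 7: 'c' vs 'd' => differ
Total differences (Hamming distance): 5

5


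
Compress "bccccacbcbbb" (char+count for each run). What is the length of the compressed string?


Input: bccccacbcbbb
Runs:
  'b' x 1 => "b1"
  'c' x 4 => "c4"
  'a' x 1 => "a1"
  'c' x 1 => "c1"
  'b' x 1 => "b1"
  'c' x 1 => "c1"
  'b' x 3 => "b3"
Compressed: "b1c4a1c1b1c1b3"
Compressed length: 14

14


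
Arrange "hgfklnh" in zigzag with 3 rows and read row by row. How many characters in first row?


Zigzag "hgfklnh" into 3 rows:
Placing characters:
  'h' => row 0
  'g' => row 1
  'f' => row 2
  'k' => row 1
  'l' => row 0
  'n' => row 1
  'h' => row 2
Rows:
  Row 0: "hl"
  Row 1: "gkn"
  Row 2: "fh"
First row length: 2

2


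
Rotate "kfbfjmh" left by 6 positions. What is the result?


Input: "kfbfjmh", rotate left by 6
First 6 characters: "kfbfjm"
Remaining characters: "h"
Concatenate remaining + first: "h" + "kfbfjm" = "hkfbfjm"

hkfbfjm


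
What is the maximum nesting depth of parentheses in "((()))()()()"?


Input: "((()))()()()"
Tracking depth:
  Position 0 '(': depth becomes 1
  Position 1 '(': depth becomes 2
  Position 2 '(': depth becomes 3
  Position 3 ')': depth becomes 2
  Position 4 ')': depth becomes 1
  Position 5 ')': depth becomes 0
  Position 6 '(': depth becomes 1
  Position 7 ')': depth becomes 0
  Position 8 '(': depth becomes 1
  Position 9 ')': depth becomes 0
  Position 10 '(': depth becomes 1
  Position 11 ')': depth becomes 0
Maximum depth reached: 3

3


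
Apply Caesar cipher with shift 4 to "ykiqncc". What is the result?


Caesar cipher: shift "ykiqncc" by 4
  'y' (pos 24) + 4 = pos 2 = 'c'
  'k' (pos 10) + 4 = pos 14 = 'o'
  'i' (pos 8) + 4 = pos 12 = 'm'
  'q' (pos 16) + 4 = pos 20 = 'u'
  'n' (pos 13) + 4 = pos 17 = 'r'
  'c' (pos 2) + 4 = pos 6 = 'g'
  'c' (pos 2) + 4 = pos 6 = 'g'
Result: comurgg

comurgg


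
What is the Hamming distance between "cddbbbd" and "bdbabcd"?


Comparing "cddbbbd" and "bdbabcd" position by position:
  Position 0: 'c' vs 'b' => differ
  Position 1: 'd' vs 'd' => same
  Position 2: 'd' vs 'b' => differ
  Position 3: 'b' vs 'a' => differ
  Position 4: 'b' vs 'b' => same
  Position 5: 'b' vs 'c' => differ
  Position 6: 'd' vs 'd' => same
Total differences (Hamming distance): 4

4


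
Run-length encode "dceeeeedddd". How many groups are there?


Input: dceeeeedddd
Scanning for consecutive runs:
  Group 1: 'd' x 1 (positions 0-0)
  Group 2: 'c' x 1 (positions 1-1)
  Group 3: 'e' x 5 (positions 2-6)
  Group 4: 'd' x 4 (positions 7-10)
Total groups: 4

4


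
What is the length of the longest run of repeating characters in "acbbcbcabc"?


Input: "acbbcbcabc"
Scanning for longest run:
  Position 1 ('c'): new char, reset run to 1
  Position 2 ('b'): new char, reset run to 1
  Position 3 ('b'): continues run of 'b', length=2
  Position 4 ('c'): new char, reset run to 1
  Position 5 ('b'): new char, reset run to 1
  Position 6 ('c'): new char, reset run to 1
  Position 7 ('a'): new char, reset run to 1
  Position 8 ('b'): new char, reset run to 1
  Position 9 ('c'): new char, reset run to 1
Longest run: 'b' with length 2

2


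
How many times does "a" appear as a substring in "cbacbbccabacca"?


Searching for "a" in "cbacbbccabacca"
Scanning each position:
  Position 0: "c" => no
  Position 1: "b" => no
  Position 2: "a" => MATCH
  Position 3: "c" => no
  Position 4: "b" => no
  Position 5: "b" => no
  Position 6: "c" => no
  Position 7: "c" => no
  Position 8: "a" => MATCH
  Position 9: "b" => no
  Position 10: "a" => MATCH
  Position 11: "c" => no
  Position 12: "c" => no
  Position 13: "a" => MATCH
Total occurrences: 4

4


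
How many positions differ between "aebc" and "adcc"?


Comparing "aebc" and "adcc" position by position:
  Position 0: 'a' vs 'a' => same
  Position 1: 'e' vs 'd' => DIFFER
  Position 2: 'b' vs 'c' => DIFFER
  Position 3: 'c' vs 'c' => same
Positions that differ: 2

2


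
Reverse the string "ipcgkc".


Input: ipcgkc
Reading characters right to left:
  Position 5: 'c'
  Position 4: 'k'
  Position 3: 'g'
  Position 2: 'c'
  Position 1: 'p'
  Position 0: 'i'
Reversed: ckgcpi

ckgcpi


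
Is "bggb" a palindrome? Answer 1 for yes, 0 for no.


Input: bggb
Reversed: bggb
  Compare pos 0 ('b') with pos 3 ('b'): match
  Compare pos 1 ('g') with pos 2 ('g'): match
Result: palindrome

1


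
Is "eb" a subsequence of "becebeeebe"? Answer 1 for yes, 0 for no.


Check if "eb" is a subsequence of "becebeeebe"
Greedy scan:
  Position 0 ('b'): no match needed
  Position 1 ('e'): matches sub[0] = 'e'
  Position 2 ('c'): no match needed
  Position 3 ('e'): no match needed
  Position 4 ('b'): matches sub[1] = 'b'
  Position 5 ('e'): no match needed
  Position 6 ('e'): no match needed
  Position 7 ('e'): no match needed
  Position 8 ('b'): no match needed
  Position 9 ('e'): no match needed
All 2 characters matched => is a subsequence

1


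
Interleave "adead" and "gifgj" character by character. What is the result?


Interleaving "adead" and "gifgj":
  Position 0: 'a' from first, 'g' from second => "ag"
  Position 1: 'd' from first, 'i' from second => "di"
  Position 2: 'e' from first, 'f' from second => "ef"
  Position 3: 'a' from first, 'g' from second => "ag"
  Position 4: 'd' from first, 'j' from second => "dj"
Result: agdiefagdj

agdiefagdj


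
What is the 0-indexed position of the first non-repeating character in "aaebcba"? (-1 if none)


Input: aaebcba
Character frequencies:
  'a': 3
  'b': 2
  'c': 1
  'e': 1
Scanning left to right for freq == 1:
  Position 0 ('a'): freq=3, skip
  Position 1 ('a'): freq=3, skip
  Position 2 ('e'): unique! => answer = 2

2


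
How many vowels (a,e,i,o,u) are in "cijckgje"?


Input: cijckgje
Checking each character:
  'c' at position 0: consonant
  'i' at position 1: vowel (running total: 1)
  'j' at position 2: consonant
  'c' at position 3: consonant
  'k' at position 4: consonant
  'g' at position 5: consonant
  'j' at position 6: consonant
  'e' at position 7: vowel (running total: 2)
Total vowels: 2

2


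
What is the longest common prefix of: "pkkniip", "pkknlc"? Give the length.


Words: pkkniip, pkknlc
  Position 0: all 'p' => match
  Position 1: all 'k' => match
  Position 2: all 'k' => match
  Position 3: all 'n' => match
  Position 4: ('i', 'l') => mismatch, stop
LCP = "pkkn" (length 4)

4


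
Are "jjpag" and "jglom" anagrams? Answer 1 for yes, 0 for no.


Strings: "jjpag", "jglom"
Sorted first:  agjjp
Sorted second: gjlmo
Differ at position 0: 'a' vs 'g' => not anagrams

0


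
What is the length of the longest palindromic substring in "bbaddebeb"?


Input: "bbaddebeb"
Checking substrings for palindromes:
  [5:8] "ebe" (len 3) => palindrome
  [6:9] "beb" (len 3) => palindrome
  [0:2] "bb" (len 2) => palindrome
  [3:5] "dd" (len 2) => palindrome
Longest palindromic substring: "ebe" with length 3

3


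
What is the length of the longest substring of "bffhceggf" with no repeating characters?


Input: "bffhceggf"
Sliding window (track last position of each char):
  Position 0 ('b'): window [0,0] length 1 -- new best
  Position 1 ('f'): window [0,1] length 2 -- new best
  Position 2 ('f'): repeat (last at 1), move window start to 2
  Position 2 ('f'): window [2,2] length 1
  Position 3 ('h'): window [2,3] length 2
  Position 4 ('c'): window [2,4] length 3 -- new best
  Position 5 ('e'): window [2,5] length 4 -- new best
  Position 6 ('g'): window [2,6] length 5 -- new best
  Position 7 ('g'): repeat (last at 6), move window start to 7
  Position 7 ('g'): window [7,7] length 1
  Position 8 ('f'): window [7,8] length 2
Longest substring with no repeats: "fhceg" with length 5

5


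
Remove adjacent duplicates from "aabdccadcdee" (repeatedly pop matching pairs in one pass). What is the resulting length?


Input: aabdccadcdee
Stack-based adjacent duplicate removal:
  Read 'a': push. Stack: a
  Read 'a': matches stack top 'a' => pop. Stack: (empty)
  Read 'b': push. Stack: b
  Read 'd': push. Stack: bd
  Read 'c': push. Stack: bdc
  Read 'c': matches stack top 'c' => pop. Stack: bd
  Read 'a': push. Stack: bda
  Read 'd': push. Stack: bdad
  Read 'c': push. Stack: bdadc
  Read 'd': push. Stack: bdadcd
  Read 'e': push. Stack: bdadcde
  Read 'e': matches stack top 'e' => pop. Stack: bdadcd
Final stack: "bdadcd" (length 6)

6


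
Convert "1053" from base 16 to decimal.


Input: "1053" in base 16
Positional expansion:
  Digit '1' (value 1) x 16^3 = 4096
  Digit '0' (value 0) x 16^2 = 0
  Digit '5' (value 5) x 16^1 = 80
  Digit '3' (value 3) x 16^0 = 3
Sum = 4179

4179


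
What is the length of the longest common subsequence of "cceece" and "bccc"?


LCS of "cceece" and "bccc"
DP table:
           b    c    c    c
      0    0    0    0    0
  c   0    0    1    1    1
  c   0    0    1    2    2
  e   0    0    1    2    2
  e   0    0    1    2    2
  c   0    0    1    2    3
  e   0    0    1    2    3
LCS length = dp[6][4] = 3

3


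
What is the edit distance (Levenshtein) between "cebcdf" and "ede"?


Computing edit distance: "cebcdf" -> "ede"
DP table:
           e    d    e
      0    1    2    3
  c   1    1    2    3
  e   2    1    2    2
  b   3    2    2    3
  c   4    3    3    3
  d   5    4    3    4
  f   6    5    4    4
Edit distance = dp[6][3] = 4

4


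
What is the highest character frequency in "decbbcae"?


Input: decbbcae
Character counts:
  'a': 1
  'b': 2
  'c': 2
  'd': 1
  'e': 2
Maximum frequency: 2

2


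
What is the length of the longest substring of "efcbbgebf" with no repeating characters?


Input: "efcbbgebf"
Sliding window (track last position of each char):
  Position 0 ('e'): window [0,0] length 1 -- new best
  Position 1 ('f'): window [0,1] length 2 -- new best
  Position 2 ('c'): window [0,2] length 3 -- new best
  Position 3 ('b'): window [0,3] length 4 -- new best
  Position 4 ('b'): repeat (last at 3), move window start to 4
  Position 4 ('b'): window [4,4] length 1
  Position 5 ('g'): window [4,5] length 2
  Position 6 ('e'): window [4,6] length 3
  Position 7 ('b'): repeat (last at 4), move window start to 5
  Position 7 ('b'): window [5,7] length 3
  Position 8 ('f'): window [5,8] length 4
Longest substring with no repeats: "efcb" with length 4

4


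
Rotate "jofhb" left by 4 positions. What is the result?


Input: "jofhb", rotate left by 4
First 4 characters: "jofh"
Remaining characters: "b"
Concatenate remaining + first: "b" + "jofh" = "bjofh"

bjofh


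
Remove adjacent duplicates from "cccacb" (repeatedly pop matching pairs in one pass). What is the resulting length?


Input: cccacb
Stack-based adjacent duplicate removal:
  Read 'c': push. Stack: c
  Read 'c': matches stack top 'c' => pop. Stack: (empty)
  Read 'c': push. Stack: c
  Read 'a': push. Stack: ca
  Read 'c': push. Stack: cac
  Read 'b': push. Stack: cacb
Final stack: "cacb" (length 4)

4


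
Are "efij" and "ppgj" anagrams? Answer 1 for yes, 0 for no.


Strings: "efij", "ppgj"
Sorted first:  efij
Sorted second: gjpp
Differ at position 0: 'e' vs 'g' => not anagrams

0


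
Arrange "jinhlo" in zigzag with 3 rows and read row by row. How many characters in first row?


Zigzag "jinhlo" into 3 rows:
Placing characters:
  'j' => row 0
  'i' => row 1
  'n' => row 2
  'h' => row 1
  'l' => row 0
  'o' => row 1
Rows:
  Row 0: "jl"
  Row 1: "iho"
  Row 2: "n"
First row length: 2

2


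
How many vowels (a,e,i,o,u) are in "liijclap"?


Input: liijclap
Checking each character:
  'l' at position 0: consonant
  'i' at position 1: vowel (running total: 1)
  'i' at position 2: vowel (running total: 2)
  'j' at position 3: consonant
  'c' at position 4: consonant
  'l' at position 5: consonant
  'a' at position 6: vowel (running total: 3)
  'p' at position 7: consonant
Total vowels: 3

3


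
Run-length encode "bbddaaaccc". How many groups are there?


Input: bbddaaaccc
Scanning for consecutive runs:
  Group 1: 'b' x 2 (positions 0-1)
  Group 2: 'd' x 2 (positions 2-3)
  Group 3: 'a' x 3 (positions 4-6)
  Group 4: 'c' x 3 (positions 7-9)
Total groups: 4

4


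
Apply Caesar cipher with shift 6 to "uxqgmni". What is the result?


Caesar cipher: shift "uxqgmni" by 6
  'u' (pos 20) + 6 = pos 0 = 'a'
  'x' (pos 23) + 6 = pos 3 = 'd'
  'q' (pos 16) + 6 = pos 22 = 'w'
  'g' (pos 6) + 6 = pos 12 = 'm'
  'm' (pos 12) + 6 = pos 18 = 's'
  'n' (pos 13) + 6 = pos 19 = 't'
  'i' (pos 8) + 6 = pos 14 = 'o'
Result: adwmsto

adwmsto


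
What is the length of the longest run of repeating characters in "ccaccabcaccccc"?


Input: "ccaccabcaccccc"
Scanning for longest run:
  Position 1 ('c'): continues run of 'c', length=2
  Position 2 ('a'): new char, reset run to 1
  Position 3 ('c'): new char, reset run to 1
  Position 4 ('c'): continues run of 'c', length=2
  Position 5 ('a'): new char, reset run to 1
  Position 6 ('b'): new char, reset run to 1
  Position 7 ('c'): new char, reset run to 1
  Position 8 ('a'): new char, reset run to 1
  Position 9 ('c'): new char, reset run to 1
  Position 10 ('c'): continues run of 'c', length=2
  Position 11 ('c'): continues run of 'c', length=3
  Position 12 ('c'): continues run of 'c', length=4
  Position 13 ('c'): continues run of 'c', length=5
Longest run: 'c' with length 5

5


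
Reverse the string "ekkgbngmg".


Input: ekkgbngmg
Reading characters right to left:
  Position 8: 'g'
  Position 7: 'm'
  Position 6: 'g'
  Position 5: 'n'
  Position 4: 'b'
  Position 3: 'g'
  Position 2: 'k'
  Position 1: 'k'
  Position 0: 'e'
Reversed: gmgnbgkke

gmgnbgkke


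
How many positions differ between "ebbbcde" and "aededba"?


Comparing "ebbbcde" and "aededba" position by position:
  Position 0: 'e' vs 'a' => DIFFER
  Position 1: 'b' vs 'e' => DIFFER
  Position 2: 'b' vs 'd' => DIFFER
  Position 3: 'b' vs 'e' => DIFFER
  Position 4: 'c' vs 'd' => DIFFER
  Position 5: 'd' vs 'b' => DIFFER
  Position 6: 'e' vs 'a' => DIFFER
Positions that differ: 7

7


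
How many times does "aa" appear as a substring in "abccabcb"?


Searching for "aa" in "abccabcb"
Scanning each position:
  Position 0: "ab" => no
  Position 1: "bc" => no
  Position 2: "cc" => no
  Position 3: "ca" => no
  Position 4: "ab" => no
  Position 5: "bc" => no
  Position 6: "cb" => no
Total occurrences: 0

0
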